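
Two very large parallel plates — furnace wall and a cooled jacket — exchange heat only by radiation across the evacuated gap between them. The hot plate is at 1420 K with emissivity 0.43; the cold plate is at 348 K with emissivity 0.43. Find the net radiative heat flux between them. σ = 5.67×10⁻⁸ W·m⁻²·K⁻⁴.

q ≈ 62900 W/m²

For two infinite grey parallel plates, q = σ(T₁⁴ − T₂⁴)/(1/ε₁ + 1/ε₂ − 1).
T₁⁴ − T₂⁴ = 4.066×10¹² − 1.467×10¹⁰ = 4.051×10¹² K⁴.
1/ε₁ + 1/ε₂ − 1 = 2.326 + 2.326 − 1 = 3.651.
q = 5.67×10⁻⁸ × 4.051×10¹² / 3.651.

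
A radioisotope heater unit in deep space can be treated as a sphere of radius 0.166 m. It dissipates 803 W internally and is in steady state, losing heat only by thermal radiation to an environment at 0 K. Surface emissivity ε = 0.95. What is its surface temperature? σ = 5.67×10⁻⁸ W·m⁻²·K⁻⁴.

Steady state: internal power = radiated power, P = εσA T⁴.
Radiating area A = 4πr² = 0.3463 m².
T⁴ = P/(εσA) = 803/(0.95·5.67×10⁻⁸·0.3463) = 4.305×10¹⁰ K⁴.
T = (4.305×10¹⁰)^(1/4).

T ≈ 456 K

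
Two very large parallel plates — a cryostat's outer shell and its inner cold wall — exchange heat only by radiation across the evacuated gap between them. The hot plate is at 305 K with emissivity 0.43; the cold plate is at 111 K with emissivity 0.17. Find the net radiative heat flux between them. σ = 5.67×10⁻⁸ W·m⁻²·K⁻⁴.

For two infinite grey parallel plates, q = σ(T₁⁴ − T₂⁴)/(1/ε₁ + 1/ε₂ − 1).
T₁⁴ − T₂⁴ = 8.654×10⁹ − 1.518×10⁸ = 8.502×10⁹ K⁴.
1/ε₁ + 1/ε₂ − 1 = 2.326 + 5.882 − 1 = 7.208.
q = 5.67×10⁻⁸ × 8.502×10⁹ / 7.208.

q ≈ 66.9 W/m²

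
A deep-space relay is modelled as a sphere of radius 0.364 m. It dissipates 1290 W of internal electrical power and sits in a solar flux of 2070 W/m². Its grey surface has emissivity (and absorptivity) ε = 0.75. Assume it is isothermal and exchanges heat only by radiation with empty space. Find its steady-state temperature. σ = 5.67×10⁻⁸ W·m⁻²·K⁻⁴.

At steady state, absorbed solar power + internal power = radiated power.
Absorbed: α·S·A_cross = 0.75·2070·0.4162 = 646.2 W (cross-section πr²).
Total input = 646.2 + 1290 = 1936 W.
Radiated: εσ·A_surf·T⁴ with A_surf = 4πr² = 1.665 m².
T⁴ = 1936/(0.75·5.67×10⁻⁸·1.665) = 2.735×10¹⁰ K⁴.

T ≈ 407 K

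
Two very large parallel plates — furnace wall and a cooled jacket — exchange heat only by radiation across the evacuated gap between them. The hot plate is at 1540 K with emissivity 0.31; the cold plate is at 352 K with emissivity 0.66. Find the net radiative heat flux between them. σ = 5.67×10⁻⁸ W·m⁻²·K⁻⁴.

q ≈ 85000 W/m²

For two infinite grey parallel plates, q = σ(T₁⁴ − T₂⁴)/(1/ε₁ + 1/ε₂ − 1).
T₁⁴ − T₂⁴ = 5.624×10¹² − 1.535×10¹⁰ = 5.609×10¹² K⁴.
1/ε₁ + 1/ε₂ − 1 = 3.226 + 1.515 − 1 = 3.741.
q = 5.67×10⁻⁸ × 5.609×10¹² / 3.741.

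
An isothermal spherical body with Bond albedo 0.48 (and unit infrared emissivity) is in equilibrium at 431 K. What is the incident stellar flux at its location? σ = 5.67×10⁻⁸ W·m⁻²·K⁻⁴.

(1−a)S·πr² = σ·4πr²·T⁴ ⇒ S = 4σT⁴/(1−a).
S = 4·5.67×10⁻⁸·3.451×10¹⁰/0.520.

S ≈ 15100 W/m²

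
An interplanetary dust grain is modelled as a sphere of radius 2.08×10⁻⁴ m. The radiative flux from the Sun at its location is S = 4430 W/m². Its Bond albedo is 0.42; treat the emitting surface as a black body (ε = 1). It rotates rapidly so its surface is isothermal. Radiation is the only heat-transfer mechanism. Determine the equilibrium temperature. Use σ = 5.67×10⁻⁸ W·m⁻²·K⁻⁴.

At equilibrium, absorbed power = emitted power.
Absorbing cross-section = πr² = 1.359×10⁻⁷ m²; emitting surface = 4πr² = 5.437×10⁻⁷ m² (ratio 4).
(1−a)S·A_cross = εσ·A_surf·T⁴  ⇒  T⁴ = (1−a)S/(4σ).
T⁴ = 0.580·4430/(4·5.67×10⁻⁸) = 1.133×10¹⁰ K⁴.
T = (1.133×10¹⁰)^(1/4).

T ≈ 326 K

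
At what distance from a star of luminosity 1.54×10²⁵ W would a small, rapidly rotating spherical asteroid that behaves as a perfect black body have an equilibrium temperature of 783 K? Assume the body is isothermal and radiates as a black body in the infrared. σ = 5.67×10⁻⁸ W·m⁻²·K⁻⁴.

d ≈ 3.79×10⁹ m

For an isothermal black-emitting sphere, (1−a)S·πr² = σ·4πr²·T⁴ ⇒ S = 4σT⁴/(1−a).
S = 4·5.67×10⁻⁸·(783)⁴/1.00 = 85250 W/m².
Flux falls as S = L/(4πd²), so d = √(L/(4πS)) = √(1.54×10²⁵/(4π·85250)).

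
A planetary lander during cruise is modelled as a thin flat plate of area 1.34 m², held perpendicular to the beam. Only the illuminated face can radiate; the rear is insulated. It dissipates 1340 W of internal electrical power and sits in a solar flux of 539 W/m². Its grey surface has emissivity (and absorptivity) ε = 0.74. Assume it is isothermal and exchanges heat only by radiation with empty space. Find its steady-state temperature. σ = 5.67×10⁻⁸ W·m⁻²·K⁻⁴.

T ≈ 427 K

At steady state, absorbed solar power + internal power = radiated power.
Absorbed: α·S·A_cross = 0.74·539·1.340 = 534.5 W (cross-section A).
Total input = 534.5 + 1340 = 1874 W.
Radiated: εσ·A_surf·T⁴ with A_surf = A = 1.340 m².
T⁴ = 1874/(0.74·5.67×10⁻⁸·1.340) = 3.334×10¹⁰ K⁴.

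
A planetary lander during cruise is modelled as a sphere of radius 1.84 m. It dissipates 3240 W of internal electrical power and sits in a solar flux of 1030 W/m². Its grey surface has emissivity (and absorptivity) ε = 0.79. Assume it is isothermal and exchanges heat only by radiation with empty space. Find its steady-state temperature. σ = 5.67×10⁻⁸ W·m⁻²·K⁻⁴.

T ≈ 281 K

At steady state, absorbed solar power + internal power = radiated power.
Absorbed: α·S·A_cross = 0.79·1030·10.64 = 8655 W (cross-section πr²).
Total input = 8655 + 3240 = 11890 W.
Radiated: εσ·A_surf·T⁴ with A_surf = 4πr² = 42.54 m².
T⁴ = 11890/(0.79·5.67×10⁻⁸·42.54) = 6.242×10⁹ K⁴.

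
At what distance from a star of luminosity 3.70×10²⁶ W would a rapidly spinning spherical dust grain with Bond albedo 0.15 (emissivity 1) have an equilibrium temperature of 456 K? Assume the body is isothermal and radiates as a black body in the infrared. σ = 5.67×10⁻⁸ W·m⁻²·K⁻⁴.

For an isothermal black-emitting sphere, (1−a)S·πr² = σ·4πr²·T⁴ ⇒ S = 4σT⁴/(1−a).
S = 4·5.67×10⁻⁸·(456)⁴/0.850 = 11540 W/m².
Flux falls as S = L/(4πd²), so d = √(L/(4πS)) = √(3.70×10²⁶/(4π·11540)).

d ≈ 5.05×10¹⁰ m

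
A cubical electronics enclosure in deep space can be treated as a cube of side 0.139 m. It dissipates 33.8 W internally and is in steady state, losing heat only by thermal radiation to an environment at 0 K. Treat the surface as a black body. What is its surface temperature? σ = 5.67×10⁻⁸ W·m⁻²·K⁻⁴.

Steady state: internal power = radiated power, P = εσA T⁴.
Radiating area A = 6L² = 0.1159 m².
T⁴ = P/(εσA) = 33.8/(1.0·5.67×10⁻⁸·0.1159) = 5.142×10⁹ K⁴.
T = (5.142×10⁹)^(1/4).

T ≈ 268 K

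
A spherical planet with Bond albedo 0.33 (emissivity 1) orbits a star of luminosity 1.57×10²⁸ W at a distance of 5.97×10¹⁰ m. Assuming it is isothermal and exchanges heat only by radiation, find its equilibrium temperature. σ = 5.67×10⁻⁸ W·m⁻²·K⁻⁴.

T ≈ 1010 K

First find the stellar flux at distance d: S = L/(4πd²) = 1.57×10²⁸/(4π·(5.97×10¹⁰)²) = 3.505×10⁵ W/m².
For an isothermal sphere, absorbed (1−a)S·πr² = emitted σ·4πr²·T⁴, so T⁴ = (1−a)S/(4σ).
T⁴ = 0.670·3.505×10⁵/(4·5.67×10⁻⁸) = 1.036×10¹² K⁴.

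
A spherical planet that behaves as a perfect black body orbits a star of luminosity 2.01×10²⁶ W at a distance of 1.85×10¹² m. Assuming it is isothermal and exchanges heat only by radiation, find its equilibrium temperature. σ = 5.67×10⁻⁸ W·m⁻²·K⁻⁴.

T ≈ 67.4 K

First find the stellar flux at distance d: S = L/(4πd²) = 2.01×10²⁶/(4π·(1.85×10¹²)²) = 4.674 W/m².
For an isothermal sphere, absorbed (1−a)S·πr² = emitted σ·4πr²·T⁴, so T⁴ = (1−a)S/(4σ).
T⁴ = 1.00·4.674/(4·5.67×10⁻⁸) = 2.061×10⁷ K⁴.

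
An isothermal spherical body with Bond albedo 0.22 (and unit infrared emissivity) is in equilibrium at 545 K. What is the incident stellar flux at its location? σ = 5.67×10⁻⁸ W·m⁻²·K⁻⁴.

(1−a)S·πr² = σ·4πr²·T⁴ ⇒ S = 4σT⁴/(1−a).
S = 4·5.67×10⁻⁸·8.822×10¹⁰/0.780.

S ≈ 25700 W/m²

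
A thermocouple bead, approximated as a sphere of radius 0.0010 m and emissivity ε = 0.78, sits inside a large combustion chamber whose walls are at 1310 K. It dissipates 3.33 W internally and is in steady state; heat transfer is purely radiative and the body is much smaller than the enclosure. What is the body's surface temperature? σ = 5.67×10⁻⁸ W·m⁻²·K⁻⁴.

T ≈ 1730 K

For a small grey body in a large enclosure, net radiated power = εσA(T⁴ − T_w⁴).
Steady state: P = εσA(T⁴ − T_w⁴) with A = 4πr² = 1.257×10⁻⁵ m².
T⁴ = P/(εσA) + T_w⁴ = 3.33/(0.78·5.67×10⁻⁸·1.257×10⁻⁵) + (1310)⁴
    = 5.992×10¹² + 2.945×10¹² = 8.937×10¹² K⁴.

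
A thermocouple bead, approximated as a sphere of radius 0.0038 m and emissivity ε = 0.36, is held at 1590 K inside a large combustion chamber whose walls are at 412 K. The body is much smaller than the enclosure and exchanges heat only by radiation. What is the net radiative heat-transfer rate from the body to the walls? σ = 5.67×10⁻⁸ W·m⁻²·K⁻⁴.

P_net ≈ 23.6 W

For a small grey body in a large enclosure: P_net = εσA(T_body⁴ − T_wall⁴).
A = 4πr² = 1.815×10⁻⁴ m²; T_body⁴ − T_wall⁴ = 6.391×10¹² − 2.881×10¹⁰ = 6.362×10¹² K⁴.
|P_net| = 0.36·5.67×10⁻⁸·1.815×10⁻⁴·6.362×10¹².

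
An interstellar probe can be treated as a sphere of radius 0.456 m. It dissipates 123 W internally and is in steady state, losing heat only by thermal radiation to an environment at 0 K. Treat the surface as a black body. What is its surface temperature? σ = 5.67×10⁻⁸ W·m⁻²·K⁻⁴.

T ≈ 170 K

Steady state: internal power = radiated power, P = εσA T⁴.
Radiating area A = 4πr² = 2.613 m².
T⁴ = P/(εσA) = 123/(1.0·5.67×10⁻⁸·2.613) = 8.302×10⁸ K⁴.
T = (8.302×10⁸)^(1/4).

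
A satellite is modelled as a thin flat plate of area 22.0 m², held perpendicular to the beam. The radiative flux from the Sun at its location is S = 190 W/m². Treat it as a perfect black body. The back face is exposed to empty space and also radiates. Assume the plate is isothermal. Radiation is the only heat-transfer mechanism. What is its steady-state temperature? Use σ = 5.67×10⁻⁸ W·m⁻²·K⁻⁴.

At equilibrium, absorbed power = emitted power.
Absorbing cross-section = A = 22.00 m²; emitting surface = 2A = 44.00 m² (ratio 2).
S·A_cross = εσ·A_surf·T⁴  ⇒  T⁴ = S/(2σ).
T⁴ = 1.00·190/(2·5.67×10⁻⁸) = 1.675×10⁹ K⁴.
T = (1.675×10⁹)^(1/4).

T ≈ 202 K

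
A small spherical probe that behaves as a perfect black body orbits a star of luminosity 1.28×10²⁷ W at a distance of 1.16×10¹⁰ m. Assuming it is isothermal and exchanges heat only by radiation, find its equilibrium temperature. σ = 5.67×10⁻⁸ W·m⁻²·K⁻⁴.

T ≈ 1350 K

First find the stellar flux at distance d: S = L/(4πd²) = 1.28×10²⁷/(4π·(1.16×10¹⁰)²) = 7.570×10⁵ W/m².
For an isothermal sphere, absorbed (1−a)S·πr² = emitted σ·4πr²·T⁴, so T⁴ = (1−a)S/(4σ).
T⁴ = 1.00·7.570×10⁵/(4·5.67×10⁻⁸) = 3.338×10¹² K⁴.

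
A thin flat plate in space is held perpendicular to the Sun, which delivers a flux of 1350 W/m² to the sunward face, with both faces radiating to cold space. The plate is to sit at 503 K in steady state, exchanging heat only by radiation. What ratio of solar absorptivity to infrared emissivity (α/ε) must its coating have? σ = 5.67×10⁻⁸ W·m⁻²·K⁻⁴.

α/ε ≈ 5.38

Balance: αS·A = εσ·2A·T⁴ ⇒ α/ε = 2σT⁴/S.
α/ε = 2·5.67×10⁻⁸·(503)⁴/1350 = 2·5.67×10⁻⁸·6.401×10¹⁰/1350.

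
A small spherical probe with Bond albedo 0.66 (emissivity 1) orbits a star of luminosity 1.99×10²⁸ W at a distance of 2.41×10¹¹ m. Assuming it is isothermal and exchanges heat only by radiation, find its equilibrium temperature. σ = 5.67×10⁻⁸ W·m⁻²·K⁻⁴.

T ≈ 450 K

First find the stellar flux at distance d: S = L/(4πd²) = 1.99×10²⁸/(4π·(2.41×10¹¹)²) = 27270 W/m².
For an isothermal sphere, absorbed (1−a)S·πr² = emitted σ·4πr²·T⁴, so T⁴ = (1−a)S/(4σ).
T⁴ = 0.340·27270/(4·5.67×10⁻⁸) = 4.087×10¹⁰ K⁴.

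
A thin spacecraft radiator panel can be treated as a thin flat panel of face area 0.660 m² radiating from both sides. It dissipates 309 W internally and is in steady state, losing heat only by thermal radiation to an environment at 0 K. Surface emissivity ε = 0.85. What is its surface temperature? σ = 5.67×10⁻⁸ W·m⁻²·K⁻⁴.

T ≈ 264 K

Steady state: internal power = radiated power, P = εσA T⁴.
Radiating area A = 2·0.660 = 1.320 m².
T⁴ = P/(εσA) = 309/(0.85·5.67×10⁻⁸·1.320) = 4.857×10⁹ K⁴.
T = (4.857×10⁹)^(1/4).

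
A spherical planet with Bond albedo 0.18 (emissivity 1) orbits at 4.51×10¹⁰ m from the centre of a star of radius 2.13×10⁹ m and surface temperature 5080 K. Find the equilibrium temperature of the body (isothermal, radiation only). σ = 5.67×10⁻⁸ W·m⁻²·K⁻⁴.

The star's surface emits σT_*⁴; at distance d the flux is S = σT_*⁴(R_*/d)².
S = 5.67×10⁻⁸·(5080)⁴·(2.13×10⁹/4.51×10¹⁰)² = 84230 W/m².
For an isothermal sphere T⁴ = (1−a)S/(4σ) = 3.045×10¹¹ K⁴.

T ≈ 743 K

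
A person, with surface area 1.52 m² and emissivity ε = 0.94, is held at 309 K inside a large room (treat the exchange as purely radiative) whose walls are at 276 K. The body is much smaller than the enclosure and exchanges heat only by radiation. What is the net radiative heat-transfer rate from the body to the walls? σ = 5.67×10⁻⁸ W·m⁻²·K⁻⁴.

For a small grey body in a large enclosure: P_net = εσA(T_body⁴ − T_wall⁴).
A = 1.52 m²; T_body⁴ − T_wall⁴ = 9.117×10⁹ − 5.803×10⁹ = 3.314×10⁹ K⁴.
|P_net| = 0.94·5.67×10⁻⁸·1.520·3.314×10⁹.

P_net ≈ 268 W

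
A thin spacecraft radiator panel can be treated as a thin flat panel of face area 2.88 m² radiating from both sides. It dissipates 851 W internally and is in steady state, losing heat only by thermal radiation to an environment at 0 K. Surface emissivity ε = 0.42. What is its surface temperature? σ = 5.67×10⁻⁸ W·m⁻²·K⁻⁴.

Steady state: internal power = radiated power, P = εσA T⁴.
Radiating area A = 2·2.88 = 5.760 m².
T⁴ = P/(εσA) = 851/(0.42·5.67×10⁻⁸·5.760) = 6.204×10⁹ K⁴.
T = (6.204×10⁹)^(1/4).

T ≈ 281 K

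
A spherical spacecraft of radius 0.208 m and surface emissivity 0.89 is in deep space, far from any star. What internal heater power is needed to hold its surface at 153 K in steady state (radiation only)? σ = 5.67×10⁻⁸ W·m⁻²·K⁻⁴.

P ≈ 15.0 W

P = εσ·4πr²·T⁴.
4πr² = 0.5437 m²; T⁴ = 5.480×10⁸ K⁴.
P = 0.89·5.67×10⁻⁸·0.5437·5.480×10⁸.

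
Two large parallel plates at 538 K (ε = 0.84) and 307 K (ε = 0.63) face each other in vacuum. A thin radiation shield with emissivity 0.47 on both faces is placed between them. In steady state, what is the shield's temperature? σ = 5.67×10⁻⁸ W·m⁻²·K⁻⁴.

In steady state the net flux on the hot side equals that on the cold side.
σ(T₁⁴−T_s⁴)/D₁ = σ(T_s⁴−T₂⁴)/D₂, with D₁ = 1/ε₁+1/ε_s−1 = 2.318, D₂ = 1/ε_s+1/ε₂−1 = 2.715.
Solve for T_s⁴: T_s⁴ = (D₂·T₁⁴ + D₁·T₂⁴)/(D₁+D₂) = 4.928×10¹⁰ K⁴.

T_s ≈ 471 K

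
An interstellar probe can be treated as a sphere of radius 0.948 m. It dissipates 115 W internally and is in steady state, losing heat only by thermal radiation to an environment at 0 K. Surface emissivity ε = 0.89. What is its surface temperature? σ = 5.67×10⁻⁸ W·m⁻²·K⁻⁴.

T ≈ 119 K

Steady state: internal power = radiated power, P = εσA T⁴.
Radiating area A = 4πr² = 11.29 m².
T⁴ = P/(εσA) = 115/(0.89·5.67×10⁻⁸·11.29) = 2.018×10⁸ K⁴.
T = (2.018×10⁸)^(1/4).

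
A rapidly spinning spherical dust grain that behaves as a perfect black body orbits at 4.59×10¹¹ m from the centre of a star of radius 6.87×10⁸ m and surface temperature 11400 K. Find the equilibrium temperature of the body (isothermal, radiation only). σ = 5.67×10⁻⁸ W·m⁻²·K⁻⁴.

The star's surface emits σT_*⁴; at distance d the flux is S = σT_*⁴(R_*/d)².
S = 5.67×10⁻⁸·(11400)⁴·(6.87×10⁸/4.59×10¹¹)² = 2145 W/m².
For an isothermal sphere T⁴ = (1−a)S/(4σ) = 9.459×10⁹ K⁴.

T ≈ 312 K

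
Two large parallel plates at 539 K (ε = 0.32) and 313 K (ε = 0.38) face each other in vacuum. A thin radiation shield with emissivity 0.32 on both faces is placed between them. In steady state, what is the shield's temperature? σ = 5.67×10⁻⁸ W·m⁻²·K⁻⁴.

In steady state the net flux on the hot side equals that on the cold side.
σ(T₁⁴−T_s⁴)/D₁ = σ(T_s⁴−T₂⁴)/D₂, with D₁ = 1/ε₁+1/ε_s−1 = 5.250, D₂ = 1/ε_s+1/ε₂−1 = 4.757.
Solve for T_s⁴: T_s⁴ = (D₂·T₁⁴ + D₁·T₂⁴)/(D₁+D₂) = 4.516×10¹⁰ K⁴.

T_s ≈ 461 K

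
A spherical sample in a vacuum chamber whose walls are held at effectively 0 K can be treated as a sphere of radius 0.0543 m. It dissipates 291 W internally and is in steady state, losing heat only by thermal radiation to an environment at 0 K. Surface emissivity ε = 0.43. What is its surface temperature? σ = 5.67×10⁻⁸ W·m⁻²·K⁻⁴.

T ≈ 753 K

Steady state: internal power = radiated power, P = εσA T⁴.
Radiating area A = 4πr² = 0.03705 m².
T⁴ = P/(εσA) = 291/(0.43·5.67×10⁻⁸·0.03705) = 3.221×10¹¹ K⁴.
T = (3.221×10¹¹)^(1/4).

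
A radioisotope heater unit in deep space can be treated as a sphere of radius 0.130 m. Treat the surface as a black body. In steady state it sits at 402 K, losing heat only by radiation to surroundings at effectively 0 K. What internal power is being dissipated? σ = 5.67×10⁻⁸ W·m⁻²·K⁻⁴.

P ≈ 314 W

Steady state: P = εσA T⁴.
A = 4πr² = 0.2124 m²; T⁴ = (402)⁴ = 2.612×10¹⁰ K⁴.
P = 1.0 × 5.67×10⁻⁸ × 0.2124 × 2.612×10¹⁰.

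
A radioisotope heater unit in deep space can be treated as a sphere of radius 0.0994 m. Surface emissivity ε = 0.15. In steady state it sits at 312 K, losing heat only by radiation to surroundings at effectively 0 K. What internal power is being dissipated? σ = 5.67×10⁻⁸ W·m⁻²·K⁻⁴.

P ≈ 10.0 W

Steady state: P = εσA T⁴.
A = 4πr² = 0.1242 m²; T⁴ = (312)⁴ = 9.476×10⁹ K⁴.
P = 0.15 × 5.67×10⁻⁸ × 0.1242 × 9.476×10⁹.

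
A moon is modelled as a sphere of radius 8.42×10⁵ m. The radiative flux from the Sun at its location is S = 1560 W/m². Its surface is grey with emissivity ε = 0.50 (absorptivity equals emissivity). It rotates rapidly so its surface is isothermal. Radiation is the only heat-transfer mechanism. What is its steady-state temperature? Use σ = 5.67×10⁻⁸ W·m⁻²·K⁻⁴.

T ≈ 288 K

At equilibrium, absorbed power = emitted power.
Absorbing cross-section = πr² = 2.227×10¹² m²; emitting surface = 4πr² = 8.909×10¹² m² (ratio 4).
εS·A_cross = εσ·A_surf·T⁴  ⇒  T⁴ = S/(4σ)   (ε cancels).
T⁴ = 1560/(4·5.67×10⁻⁸) = 6.878×10⁹ K⁴.
T = (6.878×10⁹)^(1/4).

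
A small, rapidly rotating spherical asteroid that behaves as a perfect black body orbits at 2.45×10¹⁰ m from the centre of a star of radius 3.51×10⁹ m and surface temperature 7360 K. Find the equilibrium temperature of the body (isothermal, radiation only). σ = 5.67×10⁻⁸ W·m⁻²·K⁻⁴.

T ≈ 1970 K

The star's surface emits σT_*⁴; at distance d the flux is S = σT_*⁴(R_*/d)².
S = 5.67×10⁻⁸·(7360)⁴·(3.51×10⁹/2.45×10¹⁰)² = 3.415×10⁶ W/m².
For an isothermal sphere T⁴ = (1−a)S/(4σ) = 1.506×10¹³ K⁴.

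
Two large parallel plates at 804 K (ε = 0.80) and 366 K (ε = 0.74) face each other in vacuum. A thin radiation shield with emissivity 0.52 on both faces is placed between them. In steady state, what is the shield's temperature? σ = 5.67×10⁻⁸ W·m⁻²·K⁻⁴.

T_s ≈ 687 K

In steady state the net flux on the hot side equals that on the cold side.
σ(T₁⁴−T_s⁴)/D₁ = σ(T_s⁴−T₂⁴)/D₂, with D₁ = 1/ε₁+1/ε_s−1 = 2.173, D₂ = 1/ε_s+1/ε₂−1 = 2.274.
Solve for T_s⁴: T_s⁴ = (D₂·T₁⁴ + D₁·T₂⁴)/(D₁+D₂) = 2.225×10¹¹ K⁴.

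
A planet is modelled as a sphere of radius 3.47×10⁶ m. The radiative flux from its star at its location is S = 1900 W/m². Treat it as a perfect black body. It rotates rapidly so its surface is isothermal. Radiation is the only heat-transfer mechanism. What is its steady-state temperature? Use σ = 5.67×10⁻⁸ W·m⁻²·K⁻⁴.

T ≈ 303 K

At equilibrium, absorbed power = emitted power.
Absorbing cross-section = πr² = 3.783×10¹³ m²; emitting surface = 4πr² = 1.513×10¹⁴ m² (ratio 4).
S·A_cross = εσ·A_surf·T⁴  ⇒  T⁴ = S/(4σ).
T⁴ = 1.00·1900/(4·5.67×10⁻⁸) = 8.377×10⁹ K⁴.
T = (8.377×10⁹)^(1/4).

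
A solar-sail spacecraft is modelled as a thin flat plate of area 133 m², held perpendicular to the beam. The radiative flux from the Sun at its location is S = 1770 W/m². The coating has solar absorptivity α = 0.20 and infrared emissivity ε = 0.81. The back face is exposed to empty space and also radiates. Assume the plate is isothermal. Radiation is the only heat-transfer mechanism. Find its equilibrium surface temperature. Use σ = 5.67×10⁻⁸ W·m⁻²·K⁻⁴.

T ≈ 249 K

At equilibrium, absorbed power = emitted power.
Absorbing cross-section = A = 133.0 m²; emitting surface = 2A = 266.0 m² (ratio 2).
αS·A_cross = εσ·A_surf·T⁴  ⇒  T⁴ = αS/(ε·2σ).
T⁴ = 0.200·1770/(0.81·2·5.67×10⁻⁸) = 3.854×10⁹ K⁴.
T = (3.854×10⁹)^(1/4).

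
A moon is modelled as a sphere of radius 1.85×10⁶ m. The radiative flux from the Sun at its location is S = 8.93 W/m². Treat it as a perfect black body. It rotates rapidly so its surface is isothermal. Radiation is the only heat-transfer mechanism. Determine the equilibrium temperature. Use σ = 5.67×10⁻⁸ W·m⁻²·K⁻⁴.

At equilibrium, absorbed power = emitted power.
Absorbing cross-section = πr² = 1.075×10¹³ m²; emitting surface = 4πr² = 4.301×10¹³ m² (ratio 4).
S·A_cross = εσ·A_surf·T⁴  ⇒  T⁴ = S/(4σ).
T⁴ = 1.00·8.93/(4·5.67×10⁻⁸) = 3.937×10⁷ K⁴.
T = (3.937×10⁷)^(1/4).

T ≈ 79.2 K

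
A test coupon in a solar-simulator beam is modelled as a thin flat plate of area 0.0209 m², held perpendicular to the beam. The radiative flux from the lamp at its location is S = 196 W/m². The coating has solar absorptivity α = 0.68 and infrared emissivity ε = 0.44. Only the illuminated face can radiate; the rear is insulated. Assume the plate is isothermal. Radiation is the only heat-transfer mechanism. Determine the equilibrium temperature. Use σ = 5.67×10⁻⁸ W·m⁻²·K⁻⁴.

T ≈ 270 K

At equilibrium, absorbed power = emitted power.
Absorbing cross-section = A = 0.02090 m²; emitting surface = A = 0.02090 m² (ratio 1).
αS·A_cross = εσ·A_surf·T⁴  ⇒  T⁴ = αS/(ε·1σ).
T⁴ = 0.680·196/(0.44·1·5.67×10⁻⁸) = 5.342×10⁹ K⁴.
T = (5.342×10⁹)^(1/4).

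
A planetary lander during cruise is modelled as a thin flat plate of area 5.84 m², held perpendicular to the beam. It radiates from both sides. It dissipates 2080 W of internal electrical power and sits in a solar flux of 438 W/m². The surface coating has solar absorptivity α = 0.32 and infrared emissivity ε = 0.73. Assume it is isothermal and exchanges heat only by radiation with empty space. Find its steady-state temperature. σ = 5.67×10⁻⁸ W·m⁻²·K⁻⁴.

At steady state, absorbed solar power + internal power = radiated power.
Absorbed: α·S·A_cross = 0.32·438·5.840 = 818.5 W (cross-section A).
Total input = 818.5 + 2080 = 2899 W.
Radiated: εσ·A_surf·T⁴ with A_surf = 2A = 11.68 m².
T⁴ = 2899/(0.73·5.67×10⁻⁸·11.68) = 5.996×10⁹ K⁴.

T ≈ 278 K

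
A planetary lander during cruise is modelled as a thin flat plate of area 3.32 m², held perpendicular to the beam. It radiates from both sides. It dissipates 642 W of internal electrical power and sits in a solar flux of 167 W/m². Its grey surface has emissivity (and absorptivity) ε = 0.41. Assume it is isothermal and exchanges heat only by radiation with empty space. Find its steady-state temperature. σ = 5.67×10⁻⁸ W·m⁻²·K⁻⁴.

At steady state, absorbed solar power + internal power = radiated power.
Absorbed: α·S·A_cross = 0.41·167·3.320 = 227.3 W (cross-section A).
Total input = 227.3 + 642 = 869.3 W.
Radiated: εσ·A_surf·T⁴ with A_surf = 2A = 6.640 m².
T⁴ = 869.3/(0.41·5.67×10⁻⁸·6.640) = 5.632×10⁹ K⁴.

T ≈ 274 K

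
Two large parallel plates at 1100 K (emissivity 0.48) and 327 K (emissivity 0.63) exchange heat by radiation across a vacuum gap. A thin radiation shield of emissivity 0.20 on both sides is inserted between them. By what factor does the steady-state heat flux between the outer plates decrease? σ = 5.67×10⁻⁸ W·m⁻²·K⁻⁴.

factor ≈ 4.37

Without shield: q₀ = σΔ(T⁴)/(1/ε₁+1/ε₂−1) with denominator 2.671.
With shield the two gaps are in series; the resistances add: (1/ε₁+1/ε_s−1)+(1/ε_s+1/ε₂−1) = 6.083+5.587 = 11.67.
Heat-flux ratio q₀/q = 11.67/2.671.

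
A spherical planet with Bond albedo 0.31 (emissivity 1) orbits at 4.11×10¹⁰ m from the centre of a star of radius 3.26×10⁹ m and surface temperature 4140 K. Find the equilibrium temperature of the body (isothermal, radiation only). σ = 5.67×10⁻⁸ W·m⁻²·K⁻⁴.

T ≈ 751 K

The star's surface emits σT_*⁴; at distance d the flux is S = σT_*⁴(R_*/d)².
S = 5.67×10⁻⁸·(4140)⁴·(3.26×10⁹/4.11×10¹⁰)² = 1.048×10⁵ W/m².
For an isothermal sphere T⁴ = (1−a)S/(4σ) = 3.188×10¹¹ K⁴.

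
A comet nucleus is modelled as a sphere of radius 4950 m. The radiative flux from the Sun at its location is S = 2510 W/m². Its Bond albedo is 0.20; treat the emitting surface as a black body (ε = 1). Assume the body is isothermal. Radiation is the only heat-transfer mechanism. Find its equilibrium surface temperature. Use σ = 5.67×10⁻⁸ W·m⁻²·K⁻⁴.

T ≈ 307 K

At equilibrium, absorbed power = emitted power.
Absorbing cross-section = πr² = 7.698×10⁷ m²; emitting surface = 4πr² = 3.079×10⁸ m² (ratio 4).
(1−a)S·A_cross = εσ·A_surf·T⁴  ⇒  T⁴ = (1−a)S/(4σ).
T⁴ = 0.800·2510/(4·5.67×10⁻⁸) = 8.854×10⁹ K⁴.
T = (8.854×10⁹)^(1/4).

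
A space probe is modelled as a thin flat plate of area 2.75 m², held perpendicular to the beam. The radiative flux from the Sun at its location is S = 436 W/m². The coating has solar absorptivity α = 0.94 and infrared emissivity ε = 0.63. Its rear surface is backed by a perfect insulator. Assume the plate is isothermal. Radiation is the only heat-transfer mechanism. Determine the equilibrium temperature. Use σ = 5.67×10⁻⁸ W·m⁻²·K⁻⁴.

T ≈ 327 K

At equilibrium, absorbed power = emitted power.
Absorbing cross-section = A = 2.750 m²; emitting surface = A = 2.750 m² (ratio 1).
αS·A_cross = εσ·A_surf·T⁴  ⇒  T⁴ = αS/(ε·1σ).
T⁴ = 0.940·436/(0.63·1·5.67×10⁻⁸) = 1.147×10¹⁰ K⁴.
T = (1.147×10¹⁰)^(1/4).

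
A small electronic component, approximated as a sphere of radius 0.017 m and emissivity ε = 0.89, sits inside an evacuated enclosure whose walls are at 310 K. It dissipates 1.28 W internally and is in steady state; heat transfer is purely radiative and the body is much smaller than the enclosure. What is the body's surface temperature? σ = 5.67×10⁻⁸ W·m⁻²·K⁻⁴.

T ≈ 357 K

For a small grey body in a large enclosure, net radiated power = εσA(T⁴ − T_w⁴).
Steady state: P = εσA(T⁴ − T_w⁴) with A = 4πr² = 0.003632 m².
T⁴ = P/(εσA) + T_w⁴ = 1.28/(0.89·5.67×10⁻⁸·0.003632) + (310)⁴
    = 6.984×10⁹ + 9.235×10⁹ = 1.622×10¹⁰ K⁴.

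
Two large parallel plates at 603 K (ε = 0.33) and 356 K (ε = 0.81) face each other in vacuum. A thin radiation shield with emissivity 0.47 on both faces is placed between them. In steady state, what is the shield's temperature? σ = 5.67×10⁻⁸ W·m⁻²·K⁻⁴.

T_s ≈ 491 K

In steady state the net flux on the hot side equals that on the cold side.
σ(T₁⁴−T_s⁴)/D₁ = σ(T_s⁴−T₂⁴)/D₂, with D₁ = 1/ε₁+1/ε_s−1 = 4.158, D₂ = 1/ε_s+1/ε₂−1 = 2.362.
Solve for T_s⁴: T_s⁴ = (D₂·T₁⁴ + D₁·T₂⁴)/(D₁+D₂) = 5.814×10¹⁰ K⁴.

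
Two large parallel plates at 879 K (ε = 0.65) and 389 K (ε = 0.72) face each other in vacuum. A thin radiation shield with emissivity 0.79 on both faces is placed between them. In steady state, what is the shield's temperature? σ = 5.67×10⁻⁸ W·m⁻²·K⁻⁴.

In steady state the net flux on the hot side equals that on the cold side.
σ(T₁⁴−T_s⁴)/D₁ = σ(T_s⁴−T₂⁴)/D₂, with D₁ = 1/ε₁+1/ε_s−1 = 1.804, D₂ = 1/ε_s+1/ε₂−1 = 1.655.
Solve for T_s⁴: T_s⁴ = (D₂·T₁⁴ + D₁·T₂⁴)/(D₁+D₂) = 2.975×10¹¹ K⁴.

T_s ≈ 739 K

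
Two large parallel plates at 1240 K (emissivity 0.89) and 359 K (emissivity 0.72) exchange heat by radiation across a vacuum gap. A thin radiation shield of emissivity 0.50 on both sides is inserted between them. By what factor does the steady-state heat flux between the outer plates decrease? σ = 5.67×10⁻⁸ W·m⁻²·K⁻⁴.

factor ≈ 2.98

Without shield: q₀ = σΔ(T⁴)/(1/ε₁+1/ε₂−1) with denominator 1.512.
With shield the two gaps are in series; the resistances add: (1/ε₁+1/ε_s−1)+(1/ε_s+1/ε₂−1) = 2.124+2.389 = 4.512.
Heat-flux ratio q₀/q = 4.512/1.512.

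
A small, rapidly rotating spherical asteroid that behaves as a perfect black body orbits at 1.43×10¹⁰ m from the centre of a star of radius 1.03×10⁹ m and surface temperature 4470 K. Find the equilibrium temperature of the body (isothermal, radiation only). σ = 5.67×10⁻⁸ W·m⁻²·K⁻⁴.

T ≈ 848 K

The star's surface emits σT_*⁴; at distance d the flux is S = σT_*⁴(R_*/d)².
S = 5.67×10⁻⁸·(4470)⁴·(1.03×10⁹/1.43×10¹⁰)² = 1.174×10⁵ W/m².
For an isothermal sphere T⁴ = (1−a)S/(4σ) = 5.178×10¹¹ K⁴.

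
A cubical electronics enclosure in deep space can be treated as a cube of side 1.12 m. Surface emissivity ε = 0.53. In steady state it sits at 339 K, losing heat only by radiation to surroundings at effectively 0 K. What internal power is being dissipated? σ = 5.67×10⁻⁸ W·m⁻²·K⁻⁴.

P ≈ 2990 W

Steady state: P = εσA T⁴.
A = 6L² = 7.526 m²; T⁴ = (339)⁴ = 1.321×10¹⁰ K⁴.
P = 0.53 × 5.67×10⁻⁸ × 7.526 × 1.321×10¹⁰.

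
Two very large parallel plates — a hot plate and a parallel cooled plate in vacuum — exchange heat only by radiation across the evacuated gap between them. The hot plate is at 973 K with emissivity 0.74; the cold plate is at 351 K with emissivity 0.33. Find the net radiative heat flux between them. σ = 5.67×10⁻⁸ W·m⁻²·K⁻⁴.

For two infinite grey parallel plates, q = σ(T₁⁴ − T₂⁴)/(1/ε₁ + 1/ε₂ − 1).
T₁⁴ − T₂⁴ = 8.963×10¹¹ − 1.518×10¹⁰ = 8.811×10¹¹ K⁴.
1/ε₁ + 1/ε₂ − 1 = 1.351 + 3.030 − 1 = 3.382.
q = 5.67×10⁻⁸ × 8.811×10¹¹ / 3.382.

q ≈ 14800 W/m²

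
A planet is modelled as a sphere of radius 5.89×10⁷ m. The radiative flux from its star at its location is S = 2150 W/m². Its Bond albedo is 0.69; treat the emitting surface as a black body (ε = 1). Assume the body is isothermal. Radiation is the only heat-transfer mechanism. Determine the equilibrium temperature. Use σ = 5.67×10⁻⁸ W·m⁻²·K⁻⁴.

At equilibrium, absorbed power = emitted power.
Absorbing cross-section = πr² = 1.090×10¹⁶ m²; emitting surface = 4πr² = 4.360×10¹⁶ m² (ratio 4).
(1−a)S·A_cross = εσ·A_surf·T⁴  ⇒  T⁴ = (1−a)S/(4σ).
T⁴ = 0.310·2150/(4·5.67×10⁻⁸) = 2.939×10⁹ K⁴.
T = (2.939×10⁹)^(1/4).

T ≈ 233 K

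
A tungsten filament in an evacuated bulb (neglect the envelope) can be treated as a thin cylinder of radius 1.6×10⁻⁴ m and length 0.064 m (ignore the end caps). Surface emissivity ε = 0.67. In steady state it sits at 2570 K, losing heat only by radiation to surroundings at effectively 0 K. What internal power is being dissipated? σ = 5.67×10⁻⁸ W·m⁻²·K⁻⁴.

P ≈ 107 W

Steady state: P = εσA T⁴.
A = 2πrL = 6.434×10⁻⁵ m²; T⁴ = (2570)⁴ = 4.362×10¹³ K⁴.
P = 0.67 × 5.67×10⁻⁸ × 6.434×10⁻⁵ × 4.362×10¹³.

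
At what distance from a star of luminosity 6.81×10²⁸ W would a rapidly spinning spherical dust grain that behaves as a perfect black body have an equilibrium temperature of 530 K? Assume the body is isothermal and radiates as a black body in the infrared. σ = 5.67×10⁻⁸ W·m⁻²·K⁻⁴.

d ≈ 5.50×10¹¹ m

For an isothermal black-emitting sphere, (1−a)S·πr² = σ·4πr²·T⁴ ⇒ S = 4σT⁴/(1−a).
S = 4·5.67×10⁻⁸·(530)⁴/1.00 = 17900 W/m².
Flux falls as S = L/(4πd²), so d = √(L/(4πS)) = √(6.81×10²⁸/(4π·17900)).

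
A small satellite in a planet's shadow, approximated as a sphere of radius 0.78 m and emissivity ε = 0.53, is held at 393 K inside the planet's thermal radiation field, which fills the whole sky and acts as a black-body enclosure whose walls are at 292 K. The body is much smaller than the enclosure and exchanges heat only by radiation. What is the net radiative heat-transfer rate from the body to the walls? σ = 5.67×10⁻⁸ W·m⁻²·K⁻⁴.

For a small grey body in a large enclosure: P_net = εσA(T_body⁴ − T_wall⁴).
A = 4πr² = 7.645 m²; T_body⁴ − T_wall⁴ = 2.385×10¹⁰ − 7.270×10⁹ = 1.658×10¹⁰ K⁴.
|P_net| = 0.53·5.67×10⁻⁸·7.645·1.658×10¹⁰.

P_net ≈ 3810 W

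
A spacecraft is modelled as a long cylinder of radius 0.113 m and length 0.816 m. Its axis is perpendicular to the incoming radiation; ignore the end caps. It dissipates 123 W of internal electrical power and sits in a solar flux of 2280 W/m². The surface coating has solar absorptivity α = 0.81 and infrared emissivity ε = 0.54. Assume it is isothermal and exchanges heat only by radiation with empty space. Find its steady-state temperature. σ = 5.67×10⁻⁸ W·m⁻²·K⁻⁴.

T ≈ 402 K

At steady state, absorbed solar power + internal power = radiated power.
Absorbed: α·S·A_cross = 0.81·2280·0.1844 = 340.6 W (cross-section 2rL).
Total input = 340.6 + 123 = 463.6 W.
Radiated: εσ·A_surf·T⁴ with A_surf = 2πrL = 0.5794 m².
T⁴ = 463.6/(0.54·5.67×10⁻⁸·0.5794) = 2.613×10¹⁰ K⁴.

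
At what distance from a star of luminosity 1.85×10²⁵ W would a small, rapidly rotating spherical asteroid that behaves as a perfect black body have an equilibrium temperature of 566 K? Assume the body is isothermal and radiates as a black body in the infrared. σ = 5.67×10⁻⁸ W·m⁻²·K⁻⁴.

For an isothermal black-emitting sphere, (1−a)S·πr² = σ·4πr²·T⁴ ⇒ S = 4σT⁴/(1−a).
S = 4·5.67×10⁻⁸·(566)⁴/1.00 = 23280 W/m².
Flux falls as S = L/(4πd²), so d = √(L/(4πS)) = √(1.85×10²⁵/(4π·23280)).

d ≈ 7.95×10⁹ m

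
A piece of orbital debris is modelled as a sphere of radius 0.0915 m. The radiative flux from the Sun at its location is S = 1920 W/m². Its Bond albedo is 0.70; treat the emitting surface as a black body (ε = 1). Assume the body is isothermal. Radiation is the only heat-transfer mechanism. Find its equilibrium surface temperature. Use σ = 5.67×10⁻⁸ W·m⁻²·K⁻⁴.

T ≈ 224 K

At equilibrium, absorbed power = emitted power.
Absorbing cross-section = πr² = 0.02630 m²; emitting surface = 4πr² = 0.1052 m² (ratio 4).
(1−a)S·A_cross = εσ·A_surf·T⁴  ⇒  T⁴ = (1−a)S/(4σ).
T⁴ = 0.300·1920/(4·5.67×10⁻⁸) = 2.540×10⁹ K⁴.
T = (2.540×10⁹)^(1/4).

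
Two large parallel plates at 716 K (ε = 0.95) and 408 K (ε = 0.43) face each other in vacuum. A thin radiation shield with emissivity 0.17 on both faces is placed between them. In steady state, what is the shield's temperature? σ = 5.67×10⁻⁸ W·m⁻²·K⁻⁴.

T_s ≈ 629 K

In steady state the net flux on the hot side equals that on the cold side.
σ(T₁⁴−T_s⁴)/D₁ = σ(T_s⁴−T₂⁴)/D₂, with D₁ = 1/ε₁+1/ε_s−1 = 5.935, D₂ = 1/ε_s+1/ε₂−1 = 7.208.
Solve for T_s⁴: T_s⁴ = (D₂·T₁⁴ + D₁·T₂⁴)/(D₁+D₂) = 1.566×10¹¹ K⁴.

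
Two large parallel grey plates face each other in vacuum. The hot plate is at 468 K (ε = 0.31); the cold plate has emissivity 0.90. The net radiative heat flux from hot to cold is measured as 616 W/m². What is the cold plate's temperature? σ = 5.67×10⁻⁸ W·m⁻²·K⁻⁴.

q = σ(T₁⁴ − T₂⁴)/(1/ε₁ + 1/ε₂ − 1); denominator = 3.337.
T₂⁴ = T₁⁴ − q·(1/ε₁+1/ε₂−1)/σ = 4.797×10¹⁰ − 616·3.337/5.67×10⁻⁸
    = 1.172×10¹⁰ K⁴.

T₂ ≈ 329 K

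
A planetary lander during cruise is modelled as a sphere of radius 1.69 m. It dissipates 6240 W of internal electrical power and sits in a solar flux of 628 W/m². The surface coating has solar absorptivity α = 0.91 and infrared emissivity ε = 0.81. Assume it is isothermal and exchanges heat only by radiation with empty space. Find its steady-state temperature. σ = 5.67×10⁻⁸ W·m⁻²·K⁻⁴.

T ≈ 288 K

At steady state, absorbed solar power + internal power = radiated power.
Absorbed: α·S·A_cross = 0.91·628·8.973 = 5128 W (cross-section πr²).
Total input = 5128 + 6240 = 11370 W.
Radiated: εσ·A_surf·T⁴ with A_surf = 4πr² = 35.89 m².
T⁴ = 11370/(0.81·5.67×10⁻⁸·35.89) = 6.896×10⁹ K⁴.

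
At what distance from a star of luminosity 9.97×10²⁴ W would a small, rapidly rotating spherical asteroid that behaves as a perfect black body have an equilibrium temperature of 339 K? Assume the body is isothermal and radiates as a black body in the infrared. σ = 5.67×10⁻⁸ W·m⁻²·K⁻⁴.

For an isothermal black-emitting sphere, (1−a)S·πr² = σ·4πr²·T⁴ ⇒ S = 4σT⁴/(1−a).
S = 4·5.67×10⁻⁸·(339)⁴/1.00 = 2995 W/m².
Flux falls as S = L/(4πd²), so d = √(L/(4πS)) = √(9.97×10²⁴/(4π·2995)).

d ≈ 1.63×10¹⁰ m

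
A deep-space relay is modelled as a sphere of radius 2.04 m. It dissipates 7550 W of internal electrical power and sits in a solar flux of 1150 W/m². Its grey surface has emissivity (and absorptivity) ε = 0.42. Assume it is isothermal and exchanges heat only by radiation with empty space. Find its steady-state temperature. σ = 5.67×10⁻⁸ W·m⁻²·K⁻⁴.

At steady state, absorbed solar power + internal power = radiated power.
Absorbed: α·S·A_cross = 0.42·1150·13.07 = 6315 W (cross-section πr²).
Total input = 6315 + 7550 = 13860 W.
Radiated: εσ·A_surf·T⁴ with A_surf = 4πr² = 52.30 m².
T⁴ = 13860/(0.42·5.67×10⁻⁸·52.30) = 1.113×10¹⁰ K⁴.

T ≈ 325 K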